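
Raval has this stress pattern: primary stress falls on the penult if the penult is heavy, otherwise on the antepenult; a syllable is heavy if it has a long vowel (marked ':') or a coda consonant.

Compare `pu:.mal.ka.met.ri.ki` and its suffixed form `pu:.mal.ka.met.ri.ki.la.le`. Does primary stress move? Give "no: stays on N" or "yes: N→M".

Base `pu:.mal.ka.met.ri.ki` (6 syllables):
  Weights: 4 met H, 5 ri L, 6 ki L.
  The penult (syllable 5, ri) is light, so stress falls on the antepenult (syllable 4, met).
  → primary stress on syllable 4.
Suffixed `pu:.mal.ka.met.ri.ki.la.le` (8 syllables):
  Weights: 6 ki L, 7 la L, 8 le L.
  The penult (syllable 7, la) is light, so stress falls on the antepenult (syllable 6, ki).
  → primary stress on syllable 6.

yes: 4→6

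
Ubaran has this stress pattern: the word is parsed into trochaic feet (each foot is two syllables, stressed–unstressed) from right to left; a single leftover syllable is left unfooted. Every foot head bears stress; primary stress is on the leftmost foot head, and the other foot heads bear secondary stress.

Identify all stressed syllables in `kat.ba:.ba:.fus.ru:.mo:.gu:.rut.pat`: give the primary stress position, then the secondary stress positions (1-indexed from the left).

primary 2, secondary 4, 6, 8

Parse right to left into trochaic (ˈσσ) feet: kat (ˈba:.ba:) (ˈfus.ru:) (ˈmo:.gu:) (ˈrut.pat). Syllable 1 is left unfooted.
Foot heads (stressed positions): 2, 4, 6, 8.
End Rule Leftmost: primary stress on the leftmost head = syllable 2.
Secondary stress on 4, 6, 8: kat.ˈba:.ba:.ˌfus.ru:.ˌmo:.gu:.ˌrut.pat.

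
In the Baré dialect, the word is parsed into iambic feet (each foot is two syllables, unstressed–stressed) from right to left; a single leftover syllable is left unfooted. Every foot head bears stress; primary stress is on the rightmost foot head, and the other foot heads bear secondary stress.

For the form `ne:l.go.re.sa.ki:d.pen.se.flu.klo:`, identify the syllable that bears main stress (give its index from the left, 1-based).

Parse right to left into iambic (σˈσ) feet: ne:l (go.ˈre) (sa.ˈki:d) (pen.ˈse) (flu.ˈklo:). Syllable 1 is left unfooted.
Foot heads (stressed positions): 3, 5, 7, 9.
End Rule Rightmost: primary stress on the rightmost head = syllable 9.
Primary stress: syllable 9 → ne:l.go.re.sa.ki:d.pen.se.flu.ˈklo:.

9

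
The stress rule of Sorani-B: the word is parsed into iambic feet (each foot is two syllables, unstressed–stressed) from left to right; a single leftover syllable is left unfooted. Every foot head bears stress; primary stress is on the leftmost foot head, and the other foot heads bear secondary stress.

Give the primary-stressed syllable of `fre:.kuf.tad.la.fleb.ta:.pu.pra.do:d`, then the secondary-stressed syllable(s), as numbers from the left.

primary 2, secondary 4, 6, 8

Parse left to right into iambic (σˈσ) feet: (fre:.ˈkuf) (tad.ˈla) (fleb.ˈta:) (pu.ˈpra) do:d. Syllable 9 is left unfooted.
Foot heads (stressed positions): 2, 4, 6, 8.
End Rule Leftmost: primary stress on the leftmost head = syllable 2.
Secondary stress on 4, 6, 8: fre:.ˈkuf.tad.ˌla.fleb.ˌta:.pu.ˌpra.do:d.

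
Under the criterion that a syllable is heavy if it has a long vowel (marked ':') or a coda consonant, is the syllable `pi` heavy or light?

`pi`: short vowel, open (no coda). Short vowel, open → light.

light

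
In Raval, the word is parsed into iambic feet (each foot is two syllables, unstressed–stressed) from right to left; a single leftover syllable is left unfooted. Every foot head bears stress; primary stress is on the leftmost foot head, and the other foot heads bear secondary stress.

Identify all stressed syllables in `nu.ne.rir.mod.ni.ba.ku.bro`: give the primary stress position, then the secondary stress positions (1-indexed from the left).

Parse right to left into iambic (σˈσ) feet: (nu.ˈne) (rir.ˈmod) (ni.ˈba) (ku.ˈbro).
Foot heads (stressed positions): 2, 4, 6, 8.
End Rule Leftmost: primary stress on the leftmost head = syllable 2.
Secondary stress on 4, 6, 8: nu.ˈne.rir.ˌmod.ni.ˌba.ku.ˌbro.

primary 2, secondary 4, 6, 8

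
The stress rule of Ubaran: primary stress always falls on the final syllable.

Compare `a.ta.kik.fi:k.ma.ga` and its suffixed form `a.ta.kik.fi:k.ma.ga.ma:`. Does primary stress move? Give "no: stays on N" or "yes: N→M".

yes: 6→7

Base `a.ta.kik.fi:k.ma.ga` (6 syllables):
  The word has 6 syllables; the final syllable is syllable 6 (ga).
  → primary stress on syllable 6.
Suffixed `a.ta.kik.fi:k.ma.ga.ma:` (7 syllables):
  The word has 7 syllables; the final syllable is syllable 7 (ma:).
  → primary stress on syllable 7.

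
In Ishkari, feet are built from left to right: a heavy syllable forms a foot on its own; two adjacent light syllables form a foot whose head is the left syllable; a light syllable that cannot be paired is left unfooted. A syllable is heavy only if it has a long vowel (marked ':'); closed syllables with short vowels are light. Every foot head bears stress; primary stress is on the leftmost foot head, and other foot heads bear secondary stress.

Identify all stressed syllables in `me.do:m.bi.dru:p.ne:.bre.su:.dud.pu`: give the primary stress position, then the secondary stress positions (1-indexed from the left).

primary 2, secondary 4, 5, 7, 8

Weights: 1 me L, 2 do:m H, 3 bi L, 4 dru:p H, 5 ne: H, 6 bre L, 7 su: H, 8 dud L, 9 pu L.
Parse left to right (heavy = foot alone; LL = one foot; stranded L unfooted): me (ˈdo:m) bi (ˈdru:p) (ˈne:) bre (ˈsu:) (ˈdud.pu).
Foot heads: 2, 4, 5, 7, 8.
Primary stress on the leftmost head = syllable 2.
Secondary stress on 4, 5, 7, 8: me.ˈdo:m.bi.ˌdru:p.ˌne:.bre.ˌsu:.ˌdud.pu.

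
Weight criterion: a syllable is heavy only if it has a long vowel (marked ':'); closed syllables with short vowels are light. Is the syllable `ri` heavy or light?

light

`ri`: short vowel, open (no coda). Short vowel → light.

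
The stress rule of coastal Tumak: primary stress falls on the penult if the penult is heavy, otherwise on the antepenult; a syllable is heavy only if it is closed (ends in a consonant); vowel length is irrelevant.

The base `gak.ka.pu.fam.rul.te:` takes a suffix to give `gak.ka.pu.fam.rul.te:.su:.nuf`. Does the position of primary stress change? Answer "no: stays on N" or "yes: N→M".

yes: 5→6

Base `gak.ka.pu.fam.rul.te:` (6 syllables):
  Weights: 4 fam H, 5 rul H, 6 te: L.
  The penult (syllable 5, rul) is heavy, so it takes stress.
  → primary stress on syllable 5.
Suffixed `gak.ka.pu.fam.rul.te:.su:.nuf` (8 syllables):
  Weights: 6 te: L, 7 su: L, 8 nuf H.
  The penult (syllable 7, su:) is light, so stress falls on the antepenult (syllable 6, te:).
  → primary stress on syllable 6.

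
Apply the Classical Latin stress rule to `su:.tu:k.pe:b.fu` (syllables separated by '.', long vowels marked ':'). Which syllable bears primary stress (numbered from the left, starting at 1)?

Classical Latin: stress the penult if heavy (long vowel or closed), else the antepenult.
Weights: 2 tu:k H, 3 pe:b H, 4 fu L.
The penult (syllable 3, pe:b) is heavy, so it takes stress.
Stress on syllable 3: su:.tu:k.ˈpe:b.fu.

3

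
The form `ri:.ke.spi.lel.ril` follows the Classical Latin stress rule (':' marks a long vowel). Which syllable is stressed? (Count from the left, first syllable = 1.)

Classical Latin: stress the penult if heavy (long vowel or closed), else the antepenult.
Weights: 3 spi L, 4 lel H, 5 ril H.
The penult (syllable 4, lel) is heavy, so it takes stress.
Stress on syllable 4: ri:.ke.spi.ˈlel.ril.

4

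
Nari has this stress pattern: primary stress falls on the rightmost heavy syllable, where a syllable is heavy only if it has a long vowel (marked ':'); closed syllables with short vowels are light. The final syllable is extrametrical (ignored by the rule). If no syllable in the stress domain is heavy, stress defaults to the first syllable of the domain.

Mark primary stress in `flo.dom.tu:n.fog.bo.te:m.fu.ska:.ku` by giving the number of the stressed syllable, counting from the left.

8

The final syllable (9, ku) is extrametrical; the stress domain is syllables 1–8.
Weights: 1 flo L, 2 dom L, 3 tu:n H, 4 fog L, 5 bo L, 6 te:m H, 7 fu L, 8 ska: H.
Heavy syllables in the domain: 3, 6, 8. The rightmost is syllable 8 (ska:).
Primary stress: syllable 8 → flo.dom.tu:n.fog.bo.te:m.fu.ˈska:.ku.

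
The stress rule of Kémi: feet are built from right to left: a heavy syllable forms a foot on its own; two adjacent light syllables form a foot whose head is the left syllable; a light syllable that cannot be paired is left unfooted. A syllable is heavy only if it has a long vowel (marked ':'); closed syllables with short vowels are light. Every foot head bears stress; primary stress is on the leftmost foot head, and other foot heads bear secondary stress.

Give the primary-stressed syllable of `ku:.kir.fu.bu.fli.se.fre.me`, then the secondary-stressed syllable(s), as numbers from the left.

primary 1, secondary 3, 5, 7

Weights: 1 ku: H, 2 kir L, 3 fu L, 4 bu L, 5 fli L, 6 se L, 7 fre L, 8 me L.
Parse right to left (heavy = foot alone; LL = one foot; stranded L unfooted): (ˈku:) kir (ˈfu.bu) (ˈfli.se) (ˈfre.me).
Foot heads: 1, 3, 5, 7.
Primary stress on the leftmost head = syllable 1.
Secondary stress on 3, 5, 7: ˈku:.kir.ˌfu.bu.ˌfli.se.ˌfre.me.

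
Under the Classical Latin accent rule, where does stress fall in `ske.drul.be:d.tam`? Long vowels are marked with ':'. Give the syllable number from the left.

3

Classical Latin: stress the penult if heavy (long vowel or closed), else the antepenult.
Weights: 2 drul H, 3 be:d H, 4 tam H.
The penult (syllable 3, be:d) is heavy, so it takes stress.
Stress on syllable 3: ske.drul.ˈbe:d.tam.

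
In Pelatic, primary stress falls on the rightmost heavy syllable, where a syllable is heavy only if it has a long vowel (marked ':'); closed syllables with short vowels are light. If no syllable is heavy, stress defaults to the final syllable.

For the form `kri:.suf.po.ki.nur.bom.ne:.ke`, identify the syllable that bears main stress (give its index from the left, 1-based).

Weights: 1 kri: H, 2 suf L, 3 po L, 4 ki L, 5 nur L, 6 bom L, 7 ne: H, 8 ke L.
Heavy syllables in the domain: 1, 7. The rightmost is syllable 7 (ne:).
Primary stress: syllable 7 → kri:.suf.po.ki.nur.bom.ˈne:.ke.

7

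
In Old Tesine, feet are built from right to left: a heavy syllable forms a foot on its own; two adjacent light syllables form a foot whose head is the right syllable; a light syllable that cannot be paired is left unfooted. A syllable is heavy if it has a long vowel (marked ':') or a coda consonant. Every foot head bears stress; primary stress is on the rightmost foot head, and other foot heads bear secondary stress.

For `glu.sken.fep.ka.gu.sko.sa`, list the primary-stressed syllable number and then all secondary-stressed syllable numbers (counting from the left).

primary 7, secondary 2, 3, 5

Weights: 1 glu L, 2 sken H, 3 fep H, 4 ka L, 5 gu L, 6 sko L, 7 sa L.
Parse right to left (heavy = foot alone; LL = one foot; stranded L unfooted): glu (ˈsken) (ˈfep) (ka.ˈgu) (sko.ˈsa).
Foot heads: 2, 3, 5, 7.
Primary stress on the rightmost head = syllable 7.
Secondary stress on 2, 3, 5: glu.ˌsken.ˌfep.ka.ˌgu.sko.ˈsa.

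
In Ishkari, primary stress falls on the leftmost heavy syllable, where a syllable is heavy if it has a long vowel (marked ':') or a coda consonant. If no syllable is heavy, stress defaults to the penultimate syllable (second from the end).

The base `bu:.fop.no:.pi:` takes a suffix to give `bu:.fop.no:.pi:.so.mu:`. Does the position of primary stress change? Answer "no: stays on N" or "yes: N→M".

no: stays on 1

Base `bu:.fop.no:.pi:` (4 syllables):
  Weights: 1 bu: H, 2 fop H, 3 no: H, 4 pi: H.
  Heavy syllables in the domain: 1, 2, 3, 4. The leftmost is syllable 1 (bu:).
  → primary stress on syllable 1.
Suffixed `bu:.fop.no:.pi:.so.mu:` (6 syllables):
  Weights: 1 bu: H, 2 fop H, 3 no: H, 4 pi: H, 5 so L, 6 mu: H.
  Heavy syllables in the domain: 1, 2, 3, 4, 6. The leftmost is syllable 1 (bu:).
  → primary stress on syllable 1.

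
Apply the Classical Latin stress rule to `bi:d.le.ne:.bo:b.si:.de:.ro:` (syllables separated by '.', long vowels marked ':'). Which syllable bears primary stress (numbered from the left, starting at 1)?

Classical Latin: stress the penult if heavy (long vowel or closed), else the antepenult.
Weights: 5 si: H, 6 de: H, 7 ro: H.
The penult (syllable 6, de:) is heavy, so it takes stress.
Stress on syllable 6: bi:d.le.ne:.bo:b.si:.ˈde:.ro:.

6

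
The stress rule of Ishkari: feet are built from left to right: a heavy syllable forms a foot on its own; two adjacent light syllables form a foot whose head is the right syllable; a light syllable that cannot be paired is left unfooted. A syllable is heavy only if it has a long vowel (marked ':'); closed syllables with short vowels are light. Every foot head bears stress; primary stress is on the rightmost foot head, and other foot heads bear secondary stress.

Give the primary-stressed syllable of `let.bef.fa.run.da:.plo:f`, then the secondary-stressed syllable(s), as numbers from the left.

primary 6, secondary 2, 4, 5

Weights: 1 let L, 2 bef L, 3 fa L, 4 run L, 5 da: H, 6 plo:f H.
Parse left to right (heavy = foot alone; LL = one foot; stranded L unfooted): (let.ˈbef) (fa.ˈrun) (ˈda:) (ˈplo:f).
Foot heads: 2, 4, 5, 6.
Primary stress on the rightmost head = syllable 6.
Secondary stress on 2, 4, 5: let.ˌbef.fa.ˌrun.ˌda:.ˈplo:f.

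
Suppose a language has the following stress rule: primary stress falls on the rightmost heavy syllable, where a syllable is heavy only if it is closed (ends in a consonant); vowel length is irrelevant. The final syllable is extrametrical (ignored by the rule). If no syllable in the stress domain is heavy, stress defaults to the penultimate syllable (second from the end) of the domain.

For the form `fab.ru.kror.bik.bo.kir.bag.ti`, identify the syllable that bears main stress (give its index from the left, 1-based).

The final syllable (8, ti) is extrametrical; the stress domain is syllables 1–7.
Weights: 1 fab H, 2 ru L, 3 kror H, 4 bik H, 5 bo L, 6 kir H, 7 bag H.
Heavy syllables in the domain: 1, 3, 4, 6, 7. The rightmost is syllable 7 (bag).
Primary stress: syllable 7 → fab.ru.kror.bik.bo.kir.ˈbag.ti.

7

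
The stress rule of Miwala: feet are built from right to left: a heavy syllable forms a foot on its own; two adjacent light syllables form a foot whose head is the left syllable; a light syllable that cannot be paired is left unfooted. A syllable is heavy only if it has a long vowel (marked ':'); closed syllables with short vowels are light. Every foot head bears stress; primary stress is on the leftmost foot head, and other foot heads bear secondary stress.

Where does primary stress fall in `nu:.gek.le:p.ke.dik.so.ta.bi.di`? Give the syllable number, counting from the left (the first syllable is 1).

1

Weights: 1 nu: H, 2 gek L, 3 le:p H, 4 ke L, 5 dik L, 6 so L, 7 ta L, 8 bi L, 9 di L.
Parse right to left (heavy = foot alone; LL = one foot; stranded L unfooted): (ˈnu:) gek (ˈle:p) (ˈke.dik) (ˈso.ta) (ˈbi.di).
Foot heads: 1, 3, 4, 6, 8.
Primary stress on the leftmost head = syllable 1.
Primary stress: syllable 1 → ˈnu:.gek.le:p.ke.dik.so.ta.bi.di.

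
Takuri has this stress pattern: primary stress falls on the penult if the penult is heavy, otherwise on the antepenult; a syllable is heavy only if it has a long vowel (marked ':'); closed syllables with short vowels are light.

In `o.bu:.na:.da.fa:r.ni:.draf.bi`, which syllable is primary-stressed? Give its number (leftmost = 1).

6

Weights: 6 ni: H, 7 draf L, 8 bi L.
The penult (syllable 7, draf) is light, so stress falls on the antepenult (syllable 6, ni:).
Primary stress: syllable 6 → o.bu:.na:.da.fa:r.ˈni:.draf.bi.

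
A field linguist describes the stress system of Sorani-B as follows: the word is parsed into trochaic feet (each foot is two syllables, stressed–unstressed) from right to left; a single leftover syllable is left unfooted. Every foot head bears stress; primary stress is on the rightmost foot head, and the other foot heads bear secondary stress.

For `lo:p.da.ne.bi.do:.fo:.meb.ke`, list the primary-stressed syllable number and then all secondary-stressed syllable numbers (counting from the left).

Parse right to left into trochaic (ˈσσ) feet: (ˈlo:p.da) (ˈne.bi) (ˈdo:.fo:) (ˈmeb.ke).
Foot heads (stressed positions): 1, 3, 5, 7.
End Rule Rightmost: primary stress on the rightmost head = syllable 7.
Secondary stress on 1, 3, 5: ˌlo:p.da.ˌne.bi.ˌdo:.fo:.ˈmeb.ke.

primary 7, secondary 1, 3, 5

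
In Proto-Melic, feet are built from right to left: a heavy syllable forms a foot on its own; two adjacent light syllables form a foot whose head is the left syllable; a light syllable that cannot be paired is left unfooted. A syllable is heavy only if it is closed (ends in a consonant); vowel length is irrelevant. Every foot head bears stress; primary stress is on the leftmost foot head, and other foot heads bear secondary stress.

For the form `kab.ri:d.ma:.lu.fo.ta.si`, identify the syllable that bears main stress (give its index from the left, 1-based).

Weights: 1 kab H, 2 ri:d H, 3 ma: L, 4 lu L, 5 fo L, 6 ta L, 7 si L.
Parse right to left (heavy = foot alone; LL = one foot; stranded L unfooted): (ˈkab) (ˈri:d) ma: (ˈlu.fo) (ˈta.si).
Foot heads: 1, 2, 4, 6.
Primary stress on the leftmost head = syllable 1.
Primary stress: syllable 1 → ˈkab.ri:d.ma:.lu.fo.ta.si.

1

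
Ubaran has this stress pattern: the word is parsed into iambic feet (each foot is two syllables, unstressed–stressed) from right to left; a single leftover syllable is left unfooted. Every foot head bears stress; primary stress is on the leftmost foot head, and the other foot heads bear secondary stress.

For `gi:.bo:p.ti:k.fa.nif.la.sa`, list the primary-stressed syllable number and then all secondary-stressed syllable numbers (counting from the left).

primary 3, secondary 5, 7

Parse right to left into iambic (σˈσ) feet: gi: (bo:p.ˈti:k) (fa.ˈnif) (la.ˈsa). Syllable 1 is left unfooted.
Foot heads (stressed positions): 3, 5, 7.
End Rule Leftmost: primary stress on the leftmost head = syllable 3.
Secondary stress on 5, 7: gi:.bo:p.ˈti:k.fa.ˌnif.la.ˌsa.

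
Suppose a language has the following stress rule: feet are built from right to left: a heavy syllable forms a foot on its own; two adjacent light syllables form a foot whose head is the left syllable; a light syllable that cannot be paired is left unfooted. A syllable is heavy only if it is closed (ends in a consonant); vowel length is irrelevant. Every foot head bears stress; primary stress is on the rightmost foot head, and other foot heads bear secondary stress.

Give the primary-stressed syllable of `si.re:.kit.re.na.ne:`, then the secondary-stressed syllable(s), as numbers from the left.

Weights: 1 si L, 2 re: L, 3 kit H, 4 re L, 5 na L, 6 ne: L.
Parse right to left (heavy = foot alone; LL = one foot; stranded L unfooted): (ˈsi.re:) (ˈkit) re (ˈna.ne:).
Foot heads: 1, 3, 5.
Primary stress on the rightmost head = syllable 5.
Secondary stress on 1, 3: ˌsi.re:.ˌkit.re.ˈna.ne:.

primary 5, secondary 1, 3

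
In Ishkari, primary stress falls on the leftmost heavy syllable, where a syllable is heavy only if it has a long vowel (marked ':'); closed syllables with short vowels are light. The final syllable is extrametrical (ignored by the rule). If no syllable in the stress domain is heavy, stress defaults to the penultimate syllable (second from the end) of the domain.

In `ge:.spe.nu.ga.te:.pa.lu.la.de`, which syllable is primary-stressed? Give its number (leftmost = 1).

The final syllable (9, de) is extrametrical; the stress domain is syllables 1–8.
Weights: 1 ge: H, 2 spe L, 3 nu L, 4 ga L, 5 te: H, 6 pa L, 7 lu L, 8 la L.
Heavy syllables in the domain: 1, 5. The leftmost is syllable 1 (ge:).
Primary stress: syllable 1 → ˈge:.spe.nu.ga.te:.pa.lu.la.de.

1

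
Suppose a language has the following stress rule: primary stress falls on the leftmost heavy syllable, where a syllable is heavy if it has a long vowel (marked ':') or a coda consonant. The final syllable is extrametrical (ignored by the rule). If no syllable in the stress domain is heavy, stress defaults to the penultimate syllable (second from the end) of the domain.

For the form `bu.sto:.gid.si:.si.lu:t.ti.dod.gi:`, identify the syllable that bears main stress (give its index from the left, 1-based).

2

The final syllable (9, gi:) is extrametrical; the stress domain is syllables 1–8.
Weights: 1 bu L, 2 sto: H, 3 gid H, 4 si: H, 5 si L, 6 lu:t H, 7 ti L, 8 dod H.
Heavy syllables in the domain: 2, 3, 4, 6, 8. The leftmost is syllable 2 (sto:).
Primary stress: syllable 2 → bu.ˈsto:.gid.si:.si.lu:t.ti.dod.gi:.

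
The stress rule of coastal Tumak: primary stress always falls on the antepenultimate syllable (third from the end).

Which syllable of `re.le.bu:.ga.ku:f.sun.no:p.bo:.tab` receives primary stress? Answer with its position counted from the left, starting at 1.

7

The word has 9 syllables; the antepenultimate syllable (third from the end) is syllable 7 (no:p).
Primary stress: syllable 7 → re.le.bu:.ga.ku:f.sun.ˈno:p.bo:.tab.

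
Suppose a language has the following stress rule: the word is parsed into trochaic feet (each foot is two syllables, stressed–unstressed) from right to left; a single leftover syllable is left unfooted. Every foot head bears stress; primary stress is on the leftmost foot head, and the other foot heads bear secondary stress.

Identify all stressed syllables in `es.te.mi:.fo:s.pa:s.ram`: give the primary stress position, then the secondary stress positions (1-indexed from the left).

primary 1, secondary 3, 5

Parse right to left into trochaic (ˈσσ) feet: (ˈes.te) (ˈmi:.fo:s) (ˈpa:s.ram).
Foot heads (stressed positions): 1, 3, 5.
End Rule Leftmost: primary stress on the leftmost head = syllable 1.
Secondary stress on 3, 5: ˈes.te.ˌmi:.fo:s.ˌpa:s.ram.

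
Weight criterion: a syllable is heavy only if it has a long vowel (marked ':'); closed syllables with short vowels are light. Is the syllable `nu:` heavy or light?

`nu:`: long vowel, open (no coda). Long vowel → heavy.

heavy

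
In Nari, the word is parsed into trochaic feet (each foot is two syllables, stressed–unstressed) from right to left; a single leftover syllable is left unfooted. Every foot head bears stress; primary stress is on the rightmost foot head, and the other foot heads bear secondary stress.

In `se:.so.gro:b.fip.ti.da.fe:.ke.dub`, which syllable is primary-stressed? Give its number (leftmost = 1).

Parse right to left into trochaic (ˈσσ) feet: se: (ˈso.gro:b) (ˈfip.ti) (ˈda.fe:) (ˈke.dub). Syllable 1 is left unfooted.
Foot heads (stressed positions): 2, 4, 6, 8.
End Rule Rightmost: primary stress on the rightmost head = syllable 8.
Primary stress: syllable 8 → se:.so.gro:b.fip.ti.da.fe:.ˈke.dub.

8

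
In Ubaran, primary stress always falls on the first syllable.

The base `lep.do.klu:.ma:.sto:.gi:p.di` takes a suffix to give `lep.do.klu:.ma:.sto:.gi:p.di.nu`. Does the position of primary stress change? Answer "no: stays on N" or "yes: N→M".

no: stays on 1

Base `lep.do.klu:.ma:.sto:.gi:p.di` (7 syllables):
  The word has 7 syllables; the first syllable is syllable 1 (lep).
  → primary stress on syllable 1.
Suffixed `lep.do.klu:.ma:.sto:.gi:p.di.nu` (8 syllables):
  The word has 8 syllables; the first syllable is syllable 1 (lep).
  → primary stress on syllable 1.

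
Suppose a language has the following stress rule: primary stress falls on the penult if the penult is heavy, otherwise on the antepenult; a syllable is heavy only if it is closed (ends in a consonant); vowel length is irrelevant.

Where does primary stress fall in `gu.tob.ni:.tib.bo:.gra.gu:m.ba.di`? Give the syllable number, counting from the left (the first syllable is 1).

7

Weights: 7 gu:m H, 8 ba L, 9 di L.
The penult (syllable 8, ba) is light, so stress falls on the antepenult (syllable 7, gu:m).
Primary stress: syllable 7 → gu.tob.ni:.tib.bo:.gra.ˈgu:m.ba.di.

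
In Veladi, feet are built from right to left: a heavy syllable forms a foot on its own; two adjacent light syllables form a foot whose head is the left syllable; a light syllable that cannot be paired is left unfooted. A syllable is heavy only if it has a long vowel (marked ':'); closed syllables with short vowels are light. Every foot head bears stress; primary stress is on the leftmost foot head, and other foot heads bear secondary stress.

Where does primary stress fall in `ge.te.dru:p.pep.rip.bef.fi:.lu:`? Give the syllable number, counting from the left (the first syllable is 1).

Weights: 1 ge L, 2 te L, 3 dru:p H, 4 pep L, 5 rip L, 6 bef L, 7 fi: H, 8 lu: H.
Parse right to left (heavy = foot alone; LL = one foot; stranded L unfooted): (ˈge.te) (ˈdru:p) pep (ˈrip.bef) (ˈfi:) (ˈlu:).
Foot heads: 1, 3, 5, 7, 8.
Primary stress on the leftmost head = syllable 1.
Primary stress: syllable 1 → ˈge.te.dru:p.pep.rip.bef.fi:.lu:.

1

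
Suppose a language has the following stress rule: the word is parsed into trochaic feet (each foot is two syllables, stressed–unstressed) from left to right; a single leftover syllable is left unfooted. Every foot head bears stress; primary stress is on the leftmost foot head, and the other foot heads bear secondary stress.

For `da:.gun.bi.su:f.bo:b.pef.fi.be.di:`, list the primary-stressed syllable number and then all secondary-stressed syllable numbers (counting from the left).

Parse left to right into trochaic (ˈσσ) feet: (ˈda:.gun) (ˈbi.su:f) (ˈbo:b.pef) (ˈfi.be) di:. Syllable 9 is left unfooted.
Foot heads (stressed positions): 1, 3, 5, 7.
End Rule Leftmost: primary stress on the leftmost head = syllable 1.
Secondary stress on 3, 5, 7: ˈda:.gun.ˌbi.su:f.ˌbo:b.pef.ˌfi.be.di:.

primary 1, secondary 3, 5, 7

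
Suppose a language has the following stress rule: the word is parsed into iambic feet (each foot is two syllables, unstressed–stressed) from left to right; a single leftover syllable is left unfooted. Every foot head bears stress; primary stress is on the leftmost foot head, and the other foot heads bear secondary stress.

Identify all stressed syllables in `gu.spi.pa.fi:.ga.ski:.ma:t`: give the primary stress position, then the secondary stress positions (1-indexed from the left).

Parse left to right into iambic (σˈσ) feet: (gu.ˈspi) (pa.ˈfi:) (ga.ˈski:) ma:t. Syllable 7 is left unfooted.
Foot heads (stressed positions): 2, 4, 6.
End Rule Leftmost: primary stress on the leftmost head = syllable 2.
Secondary stress on 4, 6: gu.ˈspi.pa.ˌfi:.ga.ˌski:.ma:t.

primary 2, secondary 4, 6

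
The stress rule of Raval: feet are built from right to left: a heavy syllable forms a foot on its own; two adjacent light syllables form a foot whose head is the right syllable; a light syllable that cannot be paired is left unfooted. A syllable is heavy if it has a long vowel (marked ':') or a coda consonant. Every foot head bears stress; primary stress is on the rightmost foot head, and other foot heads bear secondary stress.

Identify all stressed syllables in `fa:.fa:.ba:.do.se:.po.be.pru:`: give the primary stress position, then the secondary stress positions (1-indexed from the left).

primary 8, secondary 1, 2, 3, 5, 7

Weights: 1 fa: H, 2 fa: H, 3 ba: H, 4 do L, 5 se: H, 6 po L, 7 be L, 8 pru: H.
Parse right to left (heavy = foot alone; LL = one foot; stranded L unfooted): (ˈfa:) (ˈfa:) (ˈba:) do (ˈse:) (po.ˈbe) (ˈpru:).
Foot heads: 1, 2, 3, 5, 7, 8.
Primary stress on the rightmost head = syllable 8.
Secondary stress on 1, 2, 3, 5, 7: ˌfa:.ˌfa:.ˌba:.do.ˌse:.po.ˌbe.ˈpru:.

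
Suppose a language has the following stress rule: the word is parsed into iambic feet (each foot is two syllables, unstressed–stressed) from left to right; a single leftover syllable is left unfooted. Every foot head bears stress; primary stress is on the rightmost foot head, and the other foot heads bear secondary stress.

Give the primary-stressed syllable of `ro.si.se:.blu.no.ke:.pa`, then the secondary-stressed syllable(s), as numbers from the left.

primary 6, secondary 2, 4

Parse left to right into iambic (σˈσ) feet: (ro.ˈsi) (se:.ˈblu) (no.ˈke:) pa. Syllable 7 is left unfooted.
Foot heads (stressed positions): 2, 4, 6.
End Rule Rightmost: primary stress on the rightmost head = syllable 6.
Secondary stress on 2, 4: ro.ˌsi.se:.ˌblu.no.ˈke:.pa.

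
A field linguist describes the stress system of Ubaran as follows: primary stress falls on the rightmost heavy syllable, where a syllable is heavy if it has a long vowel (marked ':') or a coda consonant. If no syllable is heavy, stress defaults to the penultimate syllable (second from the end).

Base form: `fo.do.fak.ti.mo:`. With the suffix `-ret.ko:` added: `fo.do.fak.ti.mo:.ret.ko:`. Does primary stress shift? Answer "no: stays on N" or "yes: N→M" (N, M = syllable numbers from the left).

yes: 5→7

Base `fo.do.fak.ti.mo:` (5 syllables):
  Weights: 1 fo L, 2 do L, 3 fak H, 4 ti L, 5 mo: H.
  Heavy syllables in the domain: 3, 5. The rightmost is syllable 5 (mo:).
  → primary stress on syllable 5.
Suffixed `fo.do.fak.ti.mo:.ret.ko:` (7 syllables):
  Weights: 1 fo L, 2 do L, 3 fak H, 4 ti L, 5 mo: H, 6 ret H, 7 ko: H.
  Heavy syllables in the domain: 3, 5, 6, 7. The rightmost is syllable 7 (ko:).
  → primary stress on syllable 7.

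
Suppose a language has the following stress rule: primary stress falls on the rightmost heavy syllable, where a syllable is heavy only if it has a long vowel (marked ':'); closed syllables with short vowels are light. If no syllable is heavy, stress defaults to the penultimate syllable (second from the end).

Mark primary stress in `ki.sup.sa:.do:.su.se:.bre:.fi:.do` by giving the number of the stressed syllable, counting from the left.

Weights: 1 ki L, 2 sup L, 3 sa: H, 4 do: H, 5 su L, 6 se: H, 7 bre: H, 8 fi: H, 9 do L.
Heavy syllables in the domain: 3, 4, 6, 7, 8. The rightmost is syllable 8 (fi:).
Primary stress: syllable 8 → ki.sup.sa:.do:.su.se:.bre:.ˈfi:.do.

8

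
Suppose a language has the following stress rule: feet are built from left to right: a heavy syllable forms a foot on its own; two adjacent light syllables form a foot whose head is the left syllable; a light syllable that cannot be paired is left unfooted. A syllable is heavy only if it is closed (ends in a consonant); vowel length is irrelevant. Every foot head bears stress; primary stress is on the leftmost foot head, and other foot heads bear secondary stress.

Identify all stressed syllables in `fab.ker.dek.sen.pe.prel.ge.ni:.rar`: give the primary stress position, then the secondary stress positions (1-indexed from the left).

primary 1, secondary 2, 3, 4, 6, 7, 9

Weights: 1 fab H, 2 ker H, 3 dek H, 4 sen H, 5 pe L, 6 prel H, 7 ge L, 8 ni: L, 9 rar H.
Parse left to right (heavy = foot alone; LL = one foot; stranded L unfooted): (ˈfab) (ˈker) (ˈdek) (ˈsen) pe (ˈprel) (ˈge.ni:) (ˈrar).
Foot heads: 1, 2, 3, 4, 6, 7, 9.
Primary stress on the leftmost head = syllable 1.
Secondary stress on 2, 3, 4, 6, 7, 9: ˈfab.ˌker.ˌdek.ˌsen.pe.ˌprel.ˌge.ni:.ˌrar.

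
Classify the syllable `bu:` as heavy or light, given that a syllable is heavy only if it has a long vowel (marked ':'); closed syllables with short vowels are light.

heavy

`bu:`: long vowel, open (no coda). Long vowel → heavy.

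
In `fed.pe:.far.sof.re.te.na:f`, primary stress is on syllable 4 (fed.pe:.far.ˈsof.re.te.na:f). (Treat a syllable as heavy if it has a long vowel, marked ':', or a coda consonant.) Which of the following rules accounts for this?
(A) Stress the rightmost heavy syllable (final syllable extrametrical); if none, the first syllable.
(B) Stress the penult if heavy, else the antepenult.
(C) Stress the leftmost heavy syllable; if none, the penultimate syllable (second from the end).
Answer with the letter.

Rule A → syllable 4 ✓.
Rule B → syllable 5 (observed: 4).
Rule C → syllable 1 (observed: 4).

A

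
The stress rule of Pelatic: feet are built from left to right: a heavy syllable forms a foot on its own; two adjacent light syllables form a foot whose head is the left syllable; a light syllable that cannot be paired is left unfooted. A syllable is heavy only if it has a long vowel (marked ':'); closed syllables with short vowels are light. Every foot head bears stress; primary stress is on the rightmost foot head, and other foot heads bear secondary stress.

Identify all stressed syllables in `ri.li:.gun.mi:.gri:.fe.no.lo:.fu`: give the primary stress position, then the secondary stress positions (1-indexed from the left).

primary 8, secondary 2, 4, 5, 6

Weights: 1 ri L, 2 li: H, 3 gun L, 4 mi: H, 5 gri: H, 6 fe L, 7 no L, 8 lo: H, 9 fu L.
Parse left to right (heavy = foot alone; LL = one foot; stranded L unfooted): ri (ˈli:) gun (ˈmi:) (ˈgri:) (ˈfe.no) (ˈlo:) fu.
Foot heads: 2, 4, 5, 6, 8.
Primary stress on the rightmost head = syllable 8.
Secondary stress on 2, 4, 5, 6: ri.ˌli:.gun.ˌmi:.ˌgri:.ˌfe.no.ˈlo:.fu.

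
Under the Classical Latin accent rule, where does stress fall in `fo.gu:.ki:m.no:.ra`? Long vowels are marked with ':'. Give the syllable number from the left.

Classical Latin: stress the penult if heavy (long vowel or closed), else the antepenult.
Weights: 3 ki:m H, 4 no: H, 5 ra L.
The penult (syllable 4, no:) is heavy, so it takes stress.
Stress on syllable 4: fo.gu:.ki:m.ˈno:.ra.

4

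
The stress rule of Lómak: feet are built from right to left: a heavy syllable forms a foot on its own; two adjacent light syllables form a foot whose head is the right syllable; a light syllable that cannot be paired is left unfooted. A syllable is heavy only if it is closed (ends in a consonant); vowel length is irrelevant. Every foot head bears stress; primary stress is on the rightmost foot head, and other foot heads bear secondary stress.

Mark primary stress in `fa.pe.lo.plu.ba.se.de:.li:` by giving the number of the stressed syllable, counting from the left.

8

Weights: 1 fa L, 2 pe L, 3 lo L, 4 plu L, 5 ba L, 6 se L, 7 de: L, 8 li: L.
Parse right to left (heavy = foot alone; LL = one foot; stranded L unfooted): (fa.ˈpe) (lo.ˈplu) (ba.ˈse) (de:.ˈli:).
Foot heads: 2, 4, 6, 8.
Primary stress on the rightmost head = syllable 8.
Primary stress: syllable 8 → fa.pe.lo.plu.ba.se.de:.ˈli:.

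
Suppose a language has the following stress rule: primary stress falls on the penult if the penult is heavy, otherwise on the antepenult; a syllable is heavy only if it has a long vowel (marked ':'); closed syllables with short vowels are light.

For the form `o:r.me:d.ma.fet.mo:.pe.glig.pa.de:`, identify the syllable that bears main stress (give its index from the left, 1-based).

Weights: 7 glig L, 8 pa L, 9 de: H.
The penult (syllable 8, pa) is light, so stress falls on the antepenult (syllable 7, glig).
Primary stress: syllable 7 → o:r.me:d.ma.fet.mo:.pe.ˈglig.pa.de:.

7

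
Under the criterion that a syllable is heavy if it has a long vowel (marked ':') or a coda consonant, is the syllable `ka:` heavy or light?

`ka:`: long vowel, open (no coda). Long vowel → heavy.

heavy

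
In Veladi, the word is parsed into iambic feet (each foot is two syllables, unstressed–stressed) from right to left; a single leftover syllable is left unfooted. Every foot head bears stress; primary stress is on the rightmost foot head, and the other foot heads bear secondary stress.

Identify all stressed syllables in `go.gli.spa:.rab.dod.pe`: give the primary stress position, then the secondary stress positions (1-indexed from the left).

primary 6, secondary 2, 4

Parse right to left into iambic (σˈσ) feet: (go.ˈgli) (spa:.ˈrab) (dod.ˈpe).
Foot heads (stressed positions): 2, 4, 6.
End Rule Rightmost: primary stress on the rightmost head = syllable 6.
Secondary stress on 2, 4: go.ˌgli.spa:.ˌrab.dod.ˈpe.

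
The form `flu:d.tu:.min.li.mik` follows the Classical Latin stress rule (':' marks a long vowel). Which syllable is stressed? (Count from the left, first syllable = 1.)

3

Classical Latin: stress the penult if heavy (long vowel or closed), else the antepenult.
Weights: 3 min H, 4 li L, 5 mik H.
The penult (syllable 4, li) is light, so stress falls on the antepenult (syllable 3, min).
Stress on syllable 3: flu:d.tu:.ˈmin.li.mik.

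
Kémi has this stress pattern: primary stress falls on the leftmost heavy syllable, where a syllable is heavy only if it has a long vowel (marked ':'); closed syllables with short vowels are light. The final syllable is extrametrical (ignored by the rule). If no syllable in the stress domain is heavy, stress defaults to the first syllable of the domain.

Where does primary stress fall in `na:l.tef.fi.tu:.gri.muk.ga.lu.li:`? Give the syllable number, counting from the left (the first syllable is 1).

1

The final syllable (9, li:) is extrametrical; the stress domain is syllables 1–8.
Weights: 1 na:l H, 2 tef L, 3 fi L, 4 tu: H, 5 gri L, 6 muk L, 7 ga L, 8 lu L.
Heavy syllables in the domain: 1, 4. The leftmost is syllable 1 (na:l).
Primary stress: syllable 1 → ˈna:l.tef.fi.tu:.gri.muk.ga.lu.li:.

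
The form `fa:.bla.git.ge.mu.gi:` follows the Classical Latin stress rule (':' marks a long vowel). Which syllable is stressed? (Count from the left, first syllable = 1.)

4

Classical Latin: stress the penult if heavy (long vowel or closed), else the antepenult.
Weights: 4 ge L, 5 mu L, 6 gi: H.
The penult (syllable 5, mu) is light, so stress falls on the antepenult (syllable 4, ge).
Stress on syllable 4: fa:.bla.git.ˈge.mu.gi:.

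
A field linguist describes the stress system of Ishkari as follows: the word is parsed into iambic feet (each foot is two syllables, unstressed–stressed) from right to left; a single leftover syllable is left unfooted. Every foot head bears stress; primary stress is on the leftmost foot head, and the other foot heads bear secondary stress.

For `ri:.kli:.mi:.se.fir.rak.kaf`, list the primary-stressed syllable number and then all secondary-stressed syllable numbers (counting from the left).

primary 3, secondary 5, 7

Parse right to left into iambic (σˈσ) feet: ri: (kli:.ˈmi:) (se.ˈfir) (rak.ˈkaf). Syllable 1 is left unfooted.
Foot heads (stressed positions): 3, 5, 7.
End Rule Leftmost: primary stress on the leftmost head = syllable 3.
Secondary stress on 5, 7: ri:.kli:.ˈmi:.se.ˌfir.rak.ˌkaf.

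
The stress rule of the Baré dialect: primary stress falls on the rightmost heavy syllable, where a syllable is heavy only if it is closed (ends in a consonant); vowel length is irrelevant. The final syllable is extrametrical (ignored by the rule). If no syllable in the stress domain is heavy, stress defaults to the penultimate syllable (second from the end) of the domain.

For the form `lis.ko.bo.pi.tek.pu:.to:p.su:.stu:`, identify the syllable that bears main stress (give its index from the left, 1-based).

7

The final syllable (9, stu:) is extrametrical; the stress domain is syllables 1–8.
Weights: 1 lis H, 2 ko L, 3 bo L, 4 pi L, 5 tek H, 6 pu: L, 7 to:p H, 8 su: L.
Heavy syllables in the domain: 1, 5, 7. The rightmost is syllable 7 (to:p).
Primary stress: syllable 7 → lis.ko.bo.pi.tek.pu:.ˈto:p.su:.stu:.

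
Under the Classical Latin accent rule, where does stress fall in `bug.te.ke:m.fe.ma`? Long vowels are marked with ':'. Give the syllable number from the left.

Classical Latin: stress the penult if heavy (long vowel or closed), else the antepenult.
Weights: 3 ke:m H, 4 fe L, 5 ma L.
The penult (syllable 4, fe) is light, so stress falls on the antepenult (syllable 3, ke:m).
Stress on syllable 3: bug.te.ˈke:m.fe.ma.

3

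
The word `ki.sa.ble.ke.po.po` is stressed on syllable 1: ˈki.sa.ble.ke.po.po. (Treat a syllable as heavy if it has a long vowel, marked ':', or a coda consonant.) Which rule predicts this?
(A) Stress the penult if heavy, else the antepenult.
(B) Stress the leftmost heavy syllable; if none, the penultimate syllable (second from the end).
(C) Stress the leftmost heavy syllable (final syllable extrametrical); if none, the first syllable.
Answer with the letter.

C

Rule A → syllable 4 (observed: 1).
Rule B → syllable 5 (observed: 1).
Rule C → syllable 1 ✓.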